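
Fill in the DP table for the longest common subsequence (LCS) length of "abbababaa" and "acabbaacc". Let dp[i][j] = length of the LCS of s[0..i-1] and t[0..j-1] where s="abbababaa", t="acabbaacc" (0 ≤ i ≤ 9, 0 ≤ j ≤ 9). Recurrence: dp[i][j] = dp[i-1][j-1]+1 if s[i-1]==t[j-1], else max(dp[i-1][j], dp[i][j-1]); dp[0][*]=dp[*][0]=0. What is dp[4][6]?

4

   ''  a  c  a  b  b  a  a  c  c
''  0  0  0  0  0  0  0  0  0  0
 a  0  1  1  1  1  1  1  1  1  1
 b  0  1  1  1  2  2  2  2  2  2
 b  0  1  1  1  2  3  3  3  3  3
 a  0  1  1  2  2  3  4  4  4  4
 b  0  1  1  2  3  3  4  4  4  4
 a  0  1  1  2  3  3  4  5  5  5
 b  0  1  1  2  3  4  4  5  5  5
 a  0  1  1  2  3  4  5  5  5  5
 a  0  1  1  2  3  4  5  6  6  6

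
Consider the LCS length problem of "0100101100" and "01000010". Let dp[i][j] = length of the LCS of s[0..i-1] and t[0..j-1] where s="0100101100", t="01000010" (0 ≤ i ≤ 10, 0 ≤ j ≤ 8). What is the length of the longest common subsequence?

   ''  0  1  0  0  0  0  1  0
''  0  0  0  0  0  0  0  0  0
 0  0  1  1  1  1  1  1  1  1
 1  0  1  2  2  2  2  2  2  2
 0  0  1  2  3  3  3  3  3  3
 0  0  1  2  3  4  4  4  4  4
 1  0  1  2  3  4  4  4  5  5
 0  0  1  2  3  4  5  5  5  6
 1  0  1  2  3  4  5  5  6  6
 1  0  1  2  3  4  5  5  6  6
 0  0  1  2  3  4  5  6  6  7
 0  0  1  2  3  4  5  6  6  7

7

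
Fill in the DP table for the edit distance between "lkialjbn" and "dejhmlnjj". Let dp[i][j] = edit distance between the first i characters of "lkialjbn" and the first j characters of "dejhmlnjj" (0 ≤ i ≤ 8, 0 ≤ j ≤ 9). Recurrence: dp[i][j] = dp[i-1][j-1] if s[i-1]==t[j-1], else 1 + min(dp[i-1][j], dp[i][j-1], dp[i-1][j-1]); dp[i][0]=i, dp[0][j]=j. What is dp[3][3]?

3

   ''  d  e  j  h  m  l  n  j  j
''  0  1  2  3  4  5  6  7  8  9
 l  1  1  2  3  4  5  5  6  7  8
 k  2  2  2  3  4  5  6  6  7  8
 i  3  3  3  3  4  5  6  7  7  8
 a  4  4  4  4  4  5  6  7  8  8
 l  5  5  5  5  5  5  5  6  7  8
 j  6  6  6  5  6  6  6  6  6  7
 b  7  7  7  6  6  7  7  7  7  7
 n  8  8  8  7  7  7  8  7  8  8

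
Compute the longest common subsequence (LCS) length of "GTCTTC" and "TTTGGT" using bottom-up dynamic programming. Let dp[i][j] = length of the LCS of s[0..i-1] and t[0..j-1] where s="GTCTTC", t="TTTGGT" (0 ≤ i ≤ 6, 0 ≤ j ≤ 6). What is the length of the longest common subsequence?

3

   ''  T  T  T  G  G  T
''  0  0  0  0  0  0  0
 G  0  0  0  0  1  1  1
 T  0  1  1  1  1  1  2
 C  0  1  1  1  1  1  2
 T  0  1  2  2  2  2  2
 T  0  1  2  3  3  3  3
 C  0  1  2  3  3  3  3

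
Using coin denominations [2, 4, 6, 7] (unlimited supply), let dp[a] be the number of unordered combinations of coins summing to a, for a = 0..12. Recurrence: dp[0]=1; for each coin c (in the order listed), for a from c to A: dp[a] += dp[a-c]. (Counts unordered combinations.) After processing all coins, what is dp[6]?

after  coin     0     1     2     3     4     5     6     7     8     9    10    11    12
          2     1     0     1     0     1     0     1     0     1     0     1     0     1
          4     1     0     1     0     2     0     2     0     3     0     3     0     4
          6     1     0     1     0     2     0     3     0     4     0     5     0     7
          7     1     0     1     0     2     0     3     1     4     1     5     2     7

3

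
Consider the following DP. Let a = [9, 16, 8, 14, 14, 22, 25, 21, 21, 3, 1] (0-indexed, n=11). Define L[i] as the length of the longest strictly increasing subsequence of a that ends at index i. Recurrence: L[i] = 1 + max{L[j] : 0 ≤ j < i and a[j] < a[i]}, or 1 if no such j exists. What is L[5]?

3

   i    0    1    2    3    4    5    6    7    8    9   10
a[i]    9   16    8   14   14   22   25   21   21    3    1
L[i]    1    2    1    2    2    3    4    3    3    1    1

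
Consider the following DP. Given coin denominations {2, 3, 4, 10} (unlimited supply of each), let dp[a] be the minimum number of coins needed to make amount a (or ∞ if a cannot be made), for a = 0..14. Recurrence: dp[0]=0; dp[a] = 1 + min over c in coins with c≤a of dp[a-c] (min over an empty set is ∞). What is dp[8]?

2

 a  0  1  2  3  4  5  6  7  8  9 10 11 12 13 14
dp  0  -  1  1  1  2  2  2  2  3  1  3  2  2  2
(- denotes ∞ / unreachable)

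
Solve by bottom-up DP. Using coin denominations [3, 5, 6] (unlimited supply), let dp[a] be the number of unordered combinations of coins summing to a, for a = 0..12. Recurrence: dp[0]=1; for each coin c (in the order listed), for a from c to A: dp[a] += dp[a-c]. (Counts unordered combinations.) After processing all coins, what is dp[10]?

after  coin     0     1     2     3     4     5     6     7     8     9    10    11    12
          3     1     0     0     1     0     0     1     0     0     1     0     0     1
          5     1     0     0     1     0     1     1     0     1     1     1     1     1
          6     1     0     0     1     0     1     2     0     1     2     1     2     3

1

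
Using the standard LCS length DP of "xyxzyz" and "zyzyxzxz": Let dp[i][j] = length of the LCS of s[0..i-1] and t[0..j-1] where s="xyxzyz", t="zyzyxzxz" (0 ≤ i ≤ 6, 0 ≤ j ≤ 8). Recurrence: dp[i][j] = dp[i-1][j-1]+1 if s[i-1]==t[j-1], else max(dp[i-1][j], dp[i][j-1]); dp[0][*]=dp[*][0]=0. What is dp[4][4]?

2

   ''  z  y  z  y  x  z  x  z
''  0  0  0  0  0  0  0  0  0
 x  0  0  0  0  0  1  1  1  1
 y  0  0  1  1  1  1  1  1  1
 x  0  0  1  1  1  2  2  2  2
 z  0  1  1  2  2  2  3  3  3
 y  0  1  2  2  3  3  3  3  3
 z  0  1  2  3  3  3  4  4  4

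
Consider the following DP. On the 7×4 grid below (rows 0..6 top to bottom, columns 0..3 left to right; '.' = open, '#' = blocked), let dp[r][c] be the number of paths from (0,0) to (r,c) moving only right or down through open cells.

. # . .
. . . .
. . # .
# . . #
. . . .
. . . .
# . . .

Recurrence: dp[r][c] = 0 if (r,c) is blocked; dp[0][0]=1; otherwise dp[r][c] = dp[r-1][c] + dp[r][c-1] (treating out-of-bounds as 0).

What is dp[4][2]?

4

r\c   0   1   2   3
  0   1   0   0   0
  1   1   1   1   1
  2   1   2   0   1
  3   0   2   2   0
  4   0   2   4   4
  5   0   2   6  10
  6   0   2   8  18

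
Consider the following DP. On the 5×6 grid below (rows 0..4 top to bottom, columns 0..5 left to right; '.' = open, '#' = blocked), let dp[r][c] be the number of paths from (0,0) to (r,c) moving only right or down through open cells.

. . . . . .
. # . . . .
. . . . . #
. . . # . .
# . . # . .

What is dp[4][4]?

r\c   0   1   2   3   4   5
  0   1   1   1   1   1   1
  1   1   0   1   2   3   4
  2   1   1   2   4   7   0
  3   1   2   4   0   7   7
  4   0   2   6   0   7  14

7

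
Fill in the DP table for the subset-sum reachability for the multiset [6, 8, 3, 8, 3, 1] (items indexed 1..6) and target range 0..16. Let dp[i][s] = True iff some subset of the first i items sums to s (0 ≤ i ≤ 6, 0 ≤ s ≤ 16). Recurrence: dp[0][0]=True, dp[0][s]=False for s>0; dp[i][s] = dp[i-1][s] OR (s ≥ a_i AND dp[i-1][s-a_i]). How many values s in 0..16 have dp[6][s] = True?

15

i\s   0   1   2   3   4   5   6   7   8   9  10  11  12  13  14  15  16
  0   T   F   F   F   F   F   F   F   F   F   F   F   F   F   F   F   F
  1   T   F   F   F   F   F   T   F   F   F   F   F   F   F   F   F   F
  2   T   F   F   F   F   F   T   F   T   F   F   F   F   F   T   F   F
  3   T   F   F   T   F   F   T   F   T   T   F   T   F   F   T   F   F
  4   T   F   F   T   F   F   T   F   T   T   F   T   F   F   T   F   T
  5   T   F   F   T   F   F   T   F   T   T   F   T   T   F   T   F   T
  6   T   T   F   T   T   F   T   T   T   T   T   T   T   T   T   T   T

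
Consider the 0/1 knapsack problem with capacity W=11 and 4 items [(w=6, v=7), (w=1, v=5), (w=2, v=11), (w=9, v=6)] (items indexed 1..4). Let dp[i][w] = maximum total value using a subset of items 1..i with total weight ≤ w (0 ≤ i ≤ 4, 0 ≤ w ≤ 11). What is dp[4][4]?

16

i\w   0   1   2   3   4   5   6   7   8   9  10  11
  0   0   0   0   0   0   0   0   0   0   0   0   0
  1   0   0   0   0   0   0   7   7   7   7   7   7
  2   0   5   5   5   5   5   7  12  12  12  12  12
  3   0   5  11  16  16  16  16  16  18  23  23  23
  4   0   5  11  16  16  16  16  16  18  23  23  23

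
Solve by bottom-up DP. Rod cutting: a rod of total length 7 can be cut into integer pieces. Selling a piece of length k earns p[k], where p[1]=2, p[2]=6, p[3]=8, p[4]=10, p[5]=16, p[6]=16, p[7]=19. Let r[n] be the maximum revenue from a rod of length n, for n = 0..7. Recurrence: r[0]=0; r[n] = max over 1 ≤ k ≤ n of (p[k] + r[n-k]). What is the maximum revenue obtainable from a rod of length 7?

   n    0    1    2    3    4    5    6    7
r[n]    0    2    6    8   12   16   18   22

22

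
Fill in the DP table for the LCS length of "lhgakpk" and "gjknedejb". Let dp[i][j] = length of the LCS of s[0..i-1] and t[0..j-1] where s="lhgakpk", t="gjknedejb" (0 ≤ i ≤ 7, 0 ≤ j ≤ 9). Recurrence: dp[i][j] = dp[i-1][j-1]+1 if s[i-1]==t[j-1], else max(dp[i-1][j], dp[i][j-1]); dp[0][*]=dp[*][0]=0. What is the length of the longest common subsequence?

2

   ''  g  j  k  n  e  d  e  j  b
''  0  0  0  0  0  0  0  0  0  0
 l  0  0  0  0  0  0  0  0  0  0
 h  0  0  0  0  0  0  0  0  0  0
 g  0  1  1  1  1  1  1  1  1  1
 a  0  1  1  1  1  1  1  1  1  1
 k  0  1  1  2  2  2  2  2  2  2
 p  0  1  1  2  2  2  2  2  2  2
 k  0  1  1  2  2  2  2  2  2  2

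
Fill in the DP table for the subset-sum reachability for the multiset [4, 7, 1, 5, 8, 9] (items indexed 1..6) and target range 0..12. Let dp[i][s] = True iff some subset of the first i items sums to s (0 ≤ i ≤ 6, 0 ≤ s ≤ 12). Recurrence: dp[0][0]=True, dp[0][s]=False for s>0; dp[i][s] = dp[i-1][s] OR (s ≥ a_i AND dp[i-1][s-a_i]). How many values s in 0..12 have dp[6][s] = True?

i\s   0   1   2   3   4   5   6   7   8   9  10  11  12
  0   T   F   F   F   F   F   F   F   F   F   F   F   F
  1   T   F   F   F   T   F   F   F   F   F   F   F   F
  2   T   F   F   F   T   F   F   T   F   F   F   T   F
  3   T   T   F   F   T   T   F   T   T   F   F   T   T
  4   T   T   F   F   T   T   T   T   T   T   T   T   T
  5   T   T   F   F   T   T   T   T   T   T   T   T   T
  6   T   T   F   F   T   T   T   T   T   T   T   T   T

11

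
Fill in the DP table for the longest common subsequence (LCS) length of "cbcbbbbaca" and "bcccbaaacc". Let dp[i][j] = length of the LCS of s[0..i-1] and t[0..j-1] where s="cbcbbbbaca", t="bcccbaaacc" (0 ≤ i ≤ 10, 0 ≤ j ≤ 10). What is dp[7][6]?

   ''  b  c  c  c  b  a  a  a  c  c
''  0  0  0  0  0  0  0  0  0  0  0
 c  0  0  1  1  1  1  1  1  1  1  1
 b  0  1  1  1  1  2  2  2  2  2  2
 c  0  1  2  2  2  2  2  2  2  3  3
 b  0  1  2  2  2  3  3  3  3  3  3
 b  0  1  2  2  2  3  3  3  3  3  3
 b  0  1  2  2  2  3  3  3  3  3  3
 b  0  1  2  2  2  3  3  3  3  3  3
 a  0  1  2  2  2  3  4  4  4  4  4
 c  0  1  2  3  3  3  4  4  4  5  5
 a  0  1  2  3  3  3  4  5  5  5  5

3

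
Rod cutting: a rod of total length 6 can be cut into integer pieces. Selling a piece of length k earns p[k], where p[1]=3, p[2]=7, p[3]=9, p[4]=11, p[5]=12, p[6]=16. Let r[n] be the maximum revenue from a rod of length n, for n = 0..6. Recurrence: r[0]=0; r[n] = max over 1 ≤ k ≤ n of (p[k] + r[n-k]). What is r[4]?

   n    0    1    2    3    4    5    6
r[n]    0    3    7   10   14   17   21

14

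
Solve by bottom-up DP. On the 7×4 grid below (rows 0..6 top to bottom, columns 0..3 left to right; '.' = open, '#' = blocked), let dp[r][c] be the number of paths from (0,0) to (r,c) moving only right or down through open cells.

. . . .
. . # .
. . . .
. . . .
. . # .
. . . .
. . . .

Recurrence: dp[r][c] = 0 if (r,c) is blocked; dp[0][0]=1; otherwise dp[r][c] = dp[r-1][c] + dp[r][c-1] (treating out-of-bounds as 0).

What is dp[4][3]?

11

r\c   0   1   2   3
  0   1   1   1   1
  1   1   2   0   1
  2   1   3   3   4
  3   1   4   7  11
  4   1   5   0  11
  5   1   6   6  17
  6   1   7  13  30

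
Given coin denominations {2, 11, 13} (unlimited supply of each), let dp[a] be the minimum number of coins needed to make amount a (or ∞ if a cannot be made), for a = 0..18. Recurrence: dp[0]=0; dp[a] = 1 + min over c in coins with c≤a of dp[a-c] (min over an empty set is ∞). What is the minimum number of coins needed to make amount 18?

 a  0  1  2  3  4  5  6  7  8  9 10 11 12 13 14 15 16 17 18
dp  0  -  1  -  2  -  3  -  4  -  5  1  6  1  7  2  8  3  9
(- denotes ∞ / unreachable)

9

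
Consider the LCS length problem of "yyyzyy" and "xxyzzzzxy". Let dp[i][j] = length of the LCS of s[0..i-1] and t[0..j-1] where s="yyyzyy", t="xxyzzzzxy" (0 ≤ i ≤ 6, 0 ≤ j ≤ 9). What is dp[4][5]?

2

   ''  x  x  y  z  z  z  z  x  y
''  0  0  0  0  0  0  0  0  0  0
 y  0  0  0  1  1  1  1  1  1  1
 y  0  0  0  1  1  1  1  1  1  2
 y  0  0  0  1  1  1  1  1  1  2
 z  0  0  0  1  2  2  2  2  2  2
 y  0  0  0  1  2  2  2  2  2  3
 y  0  0  0  1  2  2  2  2  2  3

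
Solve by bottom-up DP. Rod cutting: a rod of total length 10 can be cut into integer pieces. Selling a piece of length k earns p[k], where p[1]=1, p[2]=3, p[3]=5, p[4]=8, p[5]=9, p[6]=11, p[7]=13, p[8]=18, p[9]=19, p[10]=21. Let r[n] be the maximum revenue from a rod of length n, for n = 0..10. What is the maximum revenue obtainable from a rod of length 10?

21

   n    0    1    2    3    4    5    6    7    8    9   10
r[n]    0    1    3    5    8    9   11   13   18   19   21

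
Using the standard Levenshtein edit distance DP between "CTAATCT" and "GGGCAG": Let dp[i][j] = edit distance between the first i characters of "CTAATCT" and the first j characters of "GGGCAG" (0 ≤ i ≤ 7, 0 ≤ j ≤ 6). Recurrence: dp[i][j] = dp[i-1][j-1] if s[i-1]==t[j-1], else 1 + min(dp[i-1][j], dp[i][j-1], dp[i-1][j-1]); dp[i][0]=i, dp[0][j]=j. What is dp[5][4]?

   ''  G  G  G  C  A  G
''  0  1  2  3  4  5  6
 C  1  1  2  3  3  4  5
 T  2  2  2  3  4  4  5
 A  3  3  3  3  4  4  5
 A  4  4  4  4  4  4  5
 T  5  5  5  5  5  5  5
 C  6  6  6  6  5  6  6
 T  7  7  7  7  6  6  7

5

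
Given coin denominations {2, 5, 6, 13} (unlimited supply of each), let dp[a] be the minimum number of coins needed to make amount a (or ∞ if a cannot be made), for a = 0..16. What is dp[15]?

 a  0  1  2  3  4  5  6  7  8  9 10 11 12 13 14 15 16
dp  0  -  1  -  2  1  1  2  2  3  2  2  2  1  3  2  3
(- denotes ∞ / unreachable)

2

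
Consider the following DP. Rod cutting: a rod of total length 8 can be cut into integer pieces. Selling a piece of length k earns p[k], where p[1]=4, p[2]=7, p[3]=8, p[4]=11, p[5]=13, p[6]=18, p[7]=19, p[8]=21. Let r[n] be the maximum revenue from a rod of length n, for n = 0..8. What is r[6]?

   n    0    1    2    3    4    5    6    7    8
r[n]    0    4    8   12   16   20   24   28   32

24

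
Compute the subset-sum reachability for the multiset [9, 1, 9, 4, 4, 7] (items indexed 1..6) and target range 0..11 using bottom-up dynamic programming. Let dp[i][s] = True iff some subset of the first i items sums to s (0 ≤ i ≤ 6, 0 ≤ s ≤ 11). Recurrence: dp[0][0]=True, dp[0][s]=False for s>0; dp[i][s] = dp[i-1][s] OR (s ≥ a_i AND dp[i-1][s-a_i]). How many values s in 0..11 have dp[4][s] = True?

i\s   0   1   2   3   4   5   6   7   8   9  10  11
  0   T   F   F   F   F   F   F   F   F   F   F   F
  1   T   F   F   F   F   F   F   F   F   T   F   F
  2   T   T   F   F   F   F   F   F   F   T   T   F
  3   T   T   F   F   F   F   F   F   F   T   T   F
  4   T   T   F   F   T   T   F   F   F   T   T   F
  5   T   T   F   F   T   T   F   F   T   T   T   F
  6   T   T   F   F   T   T   F   T   T   T   T   T

6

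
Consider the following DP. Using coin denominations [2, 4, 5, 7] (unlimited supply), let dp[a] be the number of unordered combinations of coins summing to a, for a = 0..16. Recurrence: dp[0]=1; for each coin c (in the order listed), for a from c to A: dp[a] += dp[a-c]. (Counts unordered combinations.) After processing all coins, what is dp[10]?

4

after  coin     0     1     2     3     4     5     6     7     8     9    10    11    12    13    14    15    16
          2     1     0     1     0     1     0     1     0     1     0     1     0     1     0     1     0     1
          4     1     0     1     0     2     0     2     0     3     0     3     0     4     0     4     0     5
          5     1     0     1     0     2     1     2     1     3     2     4     2     5     3     6     4     7
          7     1     0     1     0     2     1     2     2     3     3     4     4     6     5     8     7    10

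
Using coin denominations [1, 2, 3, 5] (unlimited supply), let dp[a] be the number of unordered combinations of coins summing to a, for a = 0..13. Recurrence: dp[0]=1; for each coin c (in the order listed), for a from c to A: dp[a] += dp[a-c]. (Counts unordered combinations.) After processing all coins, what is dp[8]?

after  coin     0     1     2     3     4     5     6     7     8     9    10    11    12    13
          1     1     1     1     1     1     1     1     1     1     1     1     1     1     1
          2     1     1     2     2     3     3     4     4     5     5     6     6     7     7
          3     1     1     2     3     4     5     7     8    10    12    14    16    19    21
          5     1     1     2     3     4     6     8    10    13    16    20    24    29    34

13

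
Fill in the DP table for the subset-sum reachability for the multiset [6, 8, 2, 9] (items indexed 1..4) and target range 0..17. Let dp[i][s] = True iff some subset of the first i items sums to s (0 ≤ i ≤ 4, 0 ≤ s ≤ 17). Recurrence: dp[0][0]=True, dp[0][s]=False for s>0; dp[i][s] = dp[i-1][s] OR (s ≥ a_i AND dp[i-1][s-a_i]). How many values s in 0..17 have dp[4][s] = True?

i\s   0   1   2   3   4   5   6   7   8   9  10  11  12  13  14  15  16  17
  0   T   F   F   F   F   F   F   F   F   F   F   F   F   F   F   F   F   F
  1   T   F   F   F   F   F   T   F   F   F   F   F   F   F   F   F   F   F
  2   T   F   F   F   F   F   T   F   T   F   F   F   F   F   T   F   F   F
  3   T   F   T   F   F   F   T   F   T   F   T   F   F   F   T   F   T   F
  4   T   F   T   F   F   F   T   F   T   T   T   T   F   F   T   T   T   T

11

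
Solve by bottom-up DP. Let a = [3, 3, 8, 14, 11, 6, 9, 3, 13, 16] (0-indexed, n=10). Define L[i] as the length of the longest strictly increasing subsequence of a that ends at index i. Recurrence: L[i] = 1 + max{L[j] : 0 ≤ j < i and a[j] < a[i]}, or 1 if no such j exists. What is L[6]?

3

   i    0    1    2    3    4    5    6    7    8    9
a[i]    3    3    8   14   11    6    9    3   13   16
L[i]    1    1    2    3    3    2    3    1    4    5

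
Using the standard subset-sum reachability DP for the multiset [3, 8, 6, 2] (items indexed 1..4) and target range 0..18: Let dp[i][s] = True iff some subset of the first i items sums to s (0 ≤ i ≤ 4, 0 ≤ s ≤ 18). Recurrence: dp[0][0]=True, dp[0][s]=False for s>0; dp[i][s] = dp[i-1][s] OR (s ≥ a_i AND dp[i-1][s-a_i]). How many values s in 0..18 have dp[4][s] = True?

13

i\s   0   1   2   3   4   5   6   7   8   9  10  11  12  13  14  15  16  17  18
  0   T   F   F   F   F   F   F   F   F   F   F   F   F   F   F   F   F   F   F
  1   T   F   F   T   F   F   F   F   F   F   F   F   F   F   F   F   F   F   F
  2   T   F   F   T   F   F   F   F   T   F   F   T   F   F   F   F   F   F   F
  3   T   F   F   T   F   F   T   F   T   T   F   T   F   F   T   F   F   T   F
  4   T   F   T   T   F   T   T   F   T   T   T   T   F   T   T   F   T   T   F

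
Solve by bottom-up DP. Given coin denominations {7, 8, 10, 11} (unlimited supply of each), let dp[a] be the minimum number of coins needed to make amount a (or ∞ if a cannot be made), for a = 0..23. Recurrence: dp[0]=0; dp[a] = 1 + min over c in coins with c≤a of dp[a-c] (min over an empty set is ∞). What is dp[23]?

3

 a  0  1  2  3  4  5  6  7  8  9 10 11 12 13 14 15 16 17 18 19 20 21 22 23
dp  0  -  -  -  -  -  -  1  1  -  1  1  -  -  2  2  2  2  2  2  2  2  2  3
(- denotes ∞ / unreachable)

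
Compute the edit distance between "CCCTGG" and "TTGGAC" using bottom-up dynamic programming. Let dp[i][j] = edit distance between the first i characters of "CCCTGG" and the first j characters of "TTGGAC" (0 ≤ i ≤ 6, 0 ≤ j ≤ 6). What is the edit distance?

   ''  T  T  G  G  A  C
''  0  1  2  3  4  5  6
 C  1  1  2  3  4  5  5
 C  2  2  2  3  4  5  5
 C  3  3  3  3  4  5  5
 T  4  3  3  4  4  5  6
 G  5  4  4  3  4  5  6
 G  6  5  5  4  3  4  5

5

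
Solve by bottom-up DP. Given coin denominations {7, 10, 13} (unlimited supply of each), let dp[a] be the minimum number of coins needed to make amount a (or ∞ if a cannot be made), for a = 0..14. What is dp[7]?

 a  0  1  2  3  4  5  6  7  8  9 10 11 12 13 14
dp  0  -  -  -  -  -  -  1  -  -  1  -  -  1  2
(- denotes ∞ / unreachable)

1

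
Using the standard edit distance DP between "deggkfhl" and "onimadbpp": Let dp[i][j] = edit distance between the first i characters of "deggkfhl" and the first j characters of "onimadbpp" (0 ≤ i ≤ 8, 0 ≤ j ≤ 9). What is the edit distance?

9

   ''  o  n  i  m  a  d  b  p  p
''  0  1  2  3  4  5  6  7  8  9
 d  1  1  2  3  4  5  5  6  7  8
 e  2  2  2  3  4  5  6  6  7  8
 g  3  3  3  3  4  5  6  7  7  8
 g  4  4  4  4  4  5  6  7  8  8
 k  5  5  5  5  5  5  6  7  8  9
 f  6  6  6  6  6  6  6  7  8  9
 h  7  7  7  7  7  7  7  7  8  9
 l  8  8  8  8  8  8  8  8  8  9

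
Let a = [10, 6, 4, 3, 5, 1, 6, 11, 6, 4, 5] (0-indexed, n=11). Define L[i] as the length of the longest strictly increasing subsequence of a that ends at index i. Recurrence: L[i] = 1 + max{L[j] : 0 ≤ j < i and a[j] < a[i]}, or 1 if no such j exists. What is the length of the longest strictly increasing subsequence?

4

   i    0    1    2    3    4    5    6    7    8    9   10
a[i]   10    6    4    3    5    1    6   11    6    4    5
L[i]    1    1    1    1    2    1    3    4    3    2    3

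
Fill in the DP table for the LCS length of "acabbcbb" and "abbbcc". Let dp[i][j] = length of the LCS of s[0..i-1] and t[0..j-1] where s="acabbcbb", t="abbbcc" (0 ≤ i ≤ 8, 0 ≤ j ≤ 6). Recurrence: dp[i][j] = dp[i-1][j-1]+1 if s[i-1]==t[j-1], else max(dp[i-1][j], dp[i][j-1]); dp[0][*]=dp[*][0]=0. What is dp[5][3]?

   ''  a  b  b  b  c  c
''  0  0  0  0  0  0  0
 a  0  1  1  1  1  1  1
 c  0  1  1  1  1  2  2
 a  0  1  1  1  1  2  2
 b  0  1  2  2  2  2  2
 b  0  1  2  3  3  3  3
 c  0  1  2  3  3  4  4
 b  0  1  2  3  4  4  4
 b  0  1  2  3  4  4  4

3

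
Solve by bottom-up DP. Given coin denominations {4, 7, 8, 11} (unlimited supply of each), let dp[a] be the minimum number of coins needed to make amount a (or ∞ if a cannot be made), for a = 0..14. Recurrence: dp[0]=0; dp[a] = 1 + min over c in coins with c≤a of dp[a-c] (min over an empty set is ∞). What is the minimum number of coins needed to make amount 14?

2

 a  0  1  2  3  4  5  6  7  8  9 10 11 12 13 14
dp  0  -  -  -  1  -  -  1  1  -  -  1  2  -  2
(- denotes ∞ / unreachable)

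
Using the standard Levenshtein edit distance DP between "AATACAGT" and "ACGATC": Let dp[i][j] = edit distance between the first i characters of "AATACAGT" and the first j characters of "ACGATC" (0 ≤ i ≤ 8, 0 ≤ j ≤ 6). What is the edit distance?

   ''  A  C  G  A  T  C
''  0  1  2  3  4  5  6
 A  1  0  1  2  3  4  5
 A  2  1  1  2  2  3  4
 T  3  2  2  2  3  2  3
 A  4  3  3  3  2  3  3
 C  5  4  3  4  3  3  3
 A  6  5  4  4  4  4  4
 G  7  6  5  4  5  5  5
 T  8  7  6  5  5  5  6

6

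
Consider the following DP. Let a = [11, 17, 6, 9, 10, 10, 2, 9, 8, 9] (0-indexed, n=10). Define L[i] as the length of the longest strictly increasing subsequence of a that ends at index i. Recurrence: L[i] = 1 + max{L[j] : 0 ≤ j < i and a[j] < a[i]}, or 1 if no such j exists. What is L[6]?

   i    0    1    2    3    4    5    6    7    8    9
a[i]   11   17    6    9   10   10    2    9    8    9
L[i]    1    2    1    2    3    3    1    2    2    3

1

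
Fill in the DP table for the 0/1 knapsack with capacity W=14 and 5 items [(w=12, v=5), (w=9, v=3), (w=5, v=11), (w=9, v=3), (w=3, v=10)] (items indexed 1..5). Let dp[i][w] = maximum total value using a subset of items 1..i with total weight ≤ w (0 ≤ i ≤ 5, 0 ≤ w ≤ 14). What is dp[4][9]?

i\w   0   1   2   3   4   5   6   7   8   9  10  11  12  13  14
  0   0   0   0   0   0   0   0   0   0   0   0   0   0   0   0
  1   0   0   0   0   0   0   0   0   0   0   0   0   5   5   5
  2   0   0   0   0   0   0   0   0   0   3   3   3   5   5   5
  3   0   0   0   0   0  11  11  11  11  11  11  11  11  11  14
  4   0   0   0   0   0  11  11  11  11  11  11  11  11  11  14
  5   0   0   0  10  10  11  11  11  21  21  21  21  21  21  21

11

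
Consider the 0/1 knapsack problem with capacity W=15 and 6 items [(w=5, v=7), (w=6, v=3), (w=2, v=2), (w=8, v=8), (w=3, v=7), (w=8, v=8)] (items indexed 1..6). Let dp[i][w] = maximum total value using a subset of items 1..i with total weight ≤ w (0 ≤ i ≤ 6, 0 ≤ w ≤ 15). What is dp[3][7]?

9

i\w   0   1   2   3   4   5   6   7   8   9  10  11  12  13  14  15
  0   0   0   0   0   0   0   0   0   0   0   0   0   0   0   0   0
  1   0   0   0   0   0   7   7   7   7   7   7   7   7   7   7   7
  2   0   0   0   0   0   7   7   7   7   7   7  10  10  10  10  10
  3   0   0   2   2   2   7   7   9   9   9   9  10  10  12  12  12
  4   0   0   2   2   2   7   7   9   9   9  10  10  10  15  15  17
  5   0   0   2   7   7   9   9   9  14  14  16  16  16  17  17  17
  6   0   0   2   7   7   9   9   9  14  14  16  16  16  17  17  17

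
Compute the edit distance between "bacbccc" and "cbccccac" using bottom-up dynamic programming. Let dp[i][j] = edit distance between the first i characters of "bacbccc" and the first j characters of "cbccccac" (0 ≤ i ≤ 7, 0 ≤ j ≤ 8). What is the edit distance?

4

   ''  c  b  c  c  c  c  a  c
''  0  1  2  3  4  5  6  7  8
 b  1  1  1  2  3  4  5  6  7
 a  2  2  2  2  3  4  5  5  6
 c  3  2  3  2  2  3  4  5  5
 b  4  3  2  3  3  3  4  5  6
 c  5  4  3  2  3  3  3  4  5
 c  6  5  4  3  2  3  3  4  4
 c  7  6  5  4  3  2  3  4  4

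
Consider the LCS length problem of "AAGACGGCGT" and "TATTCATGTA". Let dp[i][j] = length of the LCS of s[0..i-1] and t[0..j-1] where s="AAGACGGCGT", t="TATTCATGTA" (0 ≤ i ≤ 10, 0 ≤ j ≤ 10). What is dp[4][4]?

1

   ''  T  A  T  T  C  A  T  G  T  A
''  0  0  0  0  0  0  0  0  0  0  0
 A  0  0  1  1  1  1  1  1  1  1  1
 A  0  0  1  1  1  1  2  2  2  2  2
 G  0  0  1  1  1  1  2  2  3  3  3
 A  0  0  1  1  1  1  2  2  3  3  4
 C  0  0  1  1  1  2  2  2  3  3  4
 G  0  0  1  1  1  2  2  2  3  3  4
 G  0  0  1  1  1  2  2  2  3  3  4
 C  0  0  1  1  1  2  2  2  3  3  4
 G  0  0  1  1  1  2  2  2  3  3  4
 T  0  1  1  2  2  2  2  3  3  4  4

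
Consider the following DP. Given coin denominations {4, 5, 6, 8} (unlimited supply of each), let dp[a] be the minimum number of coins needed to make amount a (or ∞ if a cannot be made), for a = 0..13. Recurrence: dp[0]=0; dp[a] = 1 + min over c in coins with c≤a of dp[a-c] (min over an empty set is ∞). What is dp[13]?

 a  0  1  2  3  4  5  6  7  8  9 10 11 12 13
dp  0  -  -  -  1  1  1  -  1  2  2  2  2  2
(- denotes ∞ / unreachable)

2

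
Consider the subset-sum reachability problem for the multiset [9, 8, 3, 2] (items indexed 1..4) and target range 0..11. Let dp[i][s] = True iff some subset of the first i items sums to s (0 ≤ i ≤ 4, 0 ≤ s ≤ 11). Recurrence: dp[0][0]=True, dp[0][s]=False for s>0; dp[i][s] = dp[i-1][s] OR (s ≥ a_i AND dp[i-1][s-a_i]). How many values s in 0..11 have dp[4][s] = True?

8

i\s   0   1   2   3   4   5   6   7   8   9  10  11
  0   T   F   F   F   F   F   F   F   F   F   F   F
  1   T   F   F   F   F   F   F   F   F   T   F   F
  2   T   F   F   F   F   F   F   F   T   T   F   F
  3   T   F   F   T   F   F   F   F   T   T   F   T
  4   T   F   T   T   F   T   F   F   T   T   T   T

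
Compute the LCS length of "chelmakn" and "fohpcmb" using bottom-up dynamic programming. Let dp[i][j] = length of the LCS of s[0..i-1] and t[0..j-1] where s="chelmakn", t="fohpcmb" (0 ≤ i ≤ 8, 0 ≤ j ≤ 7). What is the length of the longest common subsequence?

2

   ''  f  o  h  p  c  m  b
''  0  0  0  0  0  0  0  0
 c  0  0  0  0  0  1  1  1
 h  0  0  0  1  1  1  1  1
 e  0  0  0  1  1  1  1  1
 l  0  0  0  1  1  1  1  1
 m  0  0  0  1  1  1  2  2
 a  0  0  0  1  1  1  2  2
 k  0  0  0  1  1  1  2  2
 n  0  0  0  1  1  1  2  2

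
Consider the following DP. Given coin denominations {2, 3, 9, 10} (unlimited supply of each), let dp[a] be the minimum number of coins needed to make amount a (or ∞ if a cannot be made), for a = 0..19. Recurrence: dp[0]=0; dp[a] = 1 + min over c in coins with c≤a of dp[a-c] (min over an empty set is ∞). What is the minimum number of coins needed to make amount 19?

2

 a  0  1  2  3  4  5  6  7  8  9 10 11 12 13 14 15 16 17 18 19
dp  0  -  1  1  2  2  2  3  3  1  1  2  2  2  3  3  3  4  2  2
(- denotes ∞ / unreachable)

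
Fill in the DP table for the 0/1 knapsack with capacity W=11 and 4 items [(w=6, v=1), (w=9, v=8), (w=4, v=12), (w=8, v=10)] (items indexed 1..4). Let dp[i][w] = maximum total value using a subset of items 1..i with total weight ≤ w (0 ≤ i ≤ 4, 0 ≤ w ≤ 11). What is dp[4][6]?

12

i\w   0   1   2   3   4   5   6   7   8   9  10  11
  0   0   0   0   0   0   0   0   0   0   0   0   0
  1   0   0   0   0   0   0   1   1   1   1   1   1
  2   0   0   0   0   0   0   1   1   1   8   8   8
  3   0   0   0   0  12  12  12  12  12  12  13  13
  4   0   0   0   0  12  12  12  12  12  12  13  13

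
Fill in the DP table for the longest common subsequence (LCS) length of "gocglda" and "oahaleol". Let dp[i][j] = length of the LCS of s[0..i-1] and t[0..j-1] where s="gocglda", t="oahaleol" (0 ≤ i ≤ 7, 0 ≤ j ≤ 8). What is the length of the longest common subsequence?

2

   ''  o  a  h  a  l  e  o  l
''  0  0  0  0  0  0  0  0  0
 g  0  0  0  0  0  0  0  0  0
 o  0  1  1  1  1  1  1  1  1
 c  0  1  1  1  1  1  1  1  1
 g  0  1  1  1  1  1  1  1  1
 l  0  1  1  1  1  2  2  2  2
 d  0  1  1  1  1  2  2  2  2
 a  0  1  2  2  2  2  2  2  2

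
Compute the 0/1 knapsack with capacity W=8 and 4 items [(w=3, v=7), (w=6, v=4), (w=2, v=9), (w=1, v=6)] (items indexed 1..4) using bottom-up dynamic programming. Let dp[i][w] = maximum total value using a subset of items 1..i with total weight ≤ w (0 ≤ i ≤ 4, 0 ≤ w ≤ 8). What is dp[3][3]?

9

i\w   0   1   2   3   4   5   6   7   8
  0   0   0   0   0   0   0   0   0   0
  1   0   0   0   7   7   7   7   7   7
  2   0   0   0   7   7   7   7   7   7
  3   0   0   9   9   9  16  16  16  16
  4   0   6   9  15  15  16  22  22  22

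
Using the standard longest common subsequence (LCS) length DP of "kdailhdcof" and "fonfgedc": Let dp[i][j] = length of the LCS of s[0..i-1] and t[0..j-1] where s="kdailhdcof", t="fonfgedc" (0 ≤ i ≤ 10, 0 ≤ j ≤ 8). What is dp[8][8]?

   ''  f  o  n  f  g  e  d  c
''  0  0  0  0  0  0  0  0  0
 k  0  0  0  0  0  0  0  0  0
 d  0  0  0  0  0  0  0  1  1
 a  0  0  0  0  0  0  0  1  1
 i  0  0  0  0  0  0  0  1  1
 l  0  0  0  0  0  0  0  1  1
 h  0  0  0  0  0  0  0  1  1
 d  0  0  0  0  0  0  0  1  1
 c  0  0  0  0  0  0  0  1  2
 o  0  0  1  1  1  1  1  1  2
 f  0  1  1  1  2  2  2  2  2

2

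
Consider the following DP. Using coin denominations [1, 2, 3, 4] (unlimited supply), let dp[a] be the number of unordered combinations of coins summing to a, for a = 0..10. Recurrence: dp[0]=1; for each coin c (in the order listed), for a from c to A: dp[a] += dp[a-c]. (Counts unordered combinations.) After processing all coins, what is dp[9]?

after  coin     0     1     2     3     4     5     6     7     8     9    10
          1     1     1     1     1     1     1     1     1     1     1     1
          2     1     1     2     2     3     3     4     4     5     5     6
          3     1     1     2     3     4     5     7     8    10    12    14
          4     1     1     2     3     5     6     9    11    15    18    23

18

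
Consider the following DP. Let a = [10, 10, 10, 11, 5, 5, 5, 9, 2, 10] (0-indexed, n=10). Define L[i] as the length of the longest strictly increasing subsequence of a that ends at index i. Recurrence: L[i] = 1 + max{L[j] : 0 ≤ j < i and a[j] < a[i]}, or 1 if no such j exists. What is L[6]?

1

   i    0    1    2    3    4    5    6    7    8    9
a[i]   10   10   10   11    5    5    5    9    2   10
L[i]    1    1    1    2    1    1    1    2    1    3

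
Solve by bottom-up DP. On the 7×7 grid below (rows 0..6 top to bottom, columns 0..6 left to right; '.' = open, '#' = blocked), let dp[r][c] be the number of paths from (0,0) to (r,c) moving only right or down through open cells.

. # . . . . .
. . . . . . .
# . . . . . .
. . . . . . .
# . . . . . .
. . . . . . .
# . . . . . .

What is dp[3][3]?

r\c   0   1   2   3   4   5   6
  0   1   0   0   0   0   0   0
  1   1   1   1   1   1   1   1
  2   0   1   2   3   4   5   6
  3   0   1   3   6  10  15  21
  4   0   1   4  10  20  35  56
  5   0   1   5  15  35  70 126
  6   0   1   6  21  56 126 252

6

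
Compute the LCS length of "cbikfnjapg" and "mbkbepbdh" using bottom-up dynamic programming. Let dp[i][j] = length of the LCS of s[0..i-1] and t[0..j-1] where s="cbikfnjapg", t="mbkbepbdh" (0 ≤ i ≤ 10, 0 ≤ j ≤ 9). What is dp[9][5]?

2

   ''  m  b  k  b  e  p  b  d  h
''  0  0  0  0  0  0  0  0  0  0
 c  0  0  0  0  0  0  0  0  0  0
 b  0  0  1  1  1  1  1  1  1  1
 i  0  0  1  1  1  1  1  1  1  1
 k  0  0  1  2  2  2  2  2  2  2
 f  0  0  1  2  2  2  2  2  2  2
 n  0  0  1  2  2  2  2  2  2  2
 j  0  0  1  2  2  2  2  2  2  2
 a  0  0  1  2  2  2  2  2  2  2
 p  0  0  1  2  2  2  3  3  3  3
 g  0  0  1  2  2  2  3  3  3  3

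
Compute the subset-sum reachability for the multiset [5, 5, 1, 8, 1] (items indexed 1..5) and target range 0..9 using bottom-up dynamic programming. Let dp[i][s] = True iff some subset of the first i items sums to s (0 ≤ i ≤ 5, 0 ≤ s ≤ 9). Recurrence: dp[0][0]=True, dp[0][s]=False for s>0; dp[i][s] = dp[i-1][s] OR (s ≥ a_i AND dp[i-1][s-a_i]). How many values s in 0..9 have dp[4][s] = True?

6

i\s   0   1   2   3   4   5   6   7   8   9
  0   T   F   F   F   F   F   F   F   F   F
  1   T   F   F   F   F   T   F   F   F   F
  2   T   F   F   F   F   T   F   F   F   F
  3   T   T   F   F   F   T   T   F   F   F
  4   T   T   F   F   F   T   T   F   T   T
  5   T   T   T   F   F   T   T   T   T   T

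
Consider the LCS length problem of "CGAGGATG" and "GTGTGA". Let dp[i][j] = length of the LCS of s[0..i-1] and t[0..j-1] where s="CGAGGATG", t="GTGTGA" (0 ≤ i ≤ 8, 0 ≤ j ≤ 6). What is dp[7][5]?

   ''  G  T  G  T  G  A
''  0  0  0  0  0  0  0
 C  0  0  0  0  0  0  0
 G  0  1  1  1  1  1  1
 A  0  1  1  1  1  1  2
 G  0  1  1  2  2  2  2
 G  0  1  1  2  2  3  3
 A  0  1  1  2  2  3  4
 T  0  1  2  2  3  3  4
 G  0  1  2  3  3  4  4

3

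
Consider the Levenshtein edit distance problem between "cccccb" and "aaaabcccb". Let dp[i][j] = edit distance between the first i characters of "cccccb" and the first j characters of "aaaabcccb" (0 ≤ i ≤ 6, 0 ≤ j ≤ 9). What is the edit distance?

   ''  a  a  a  a  b  c  c  c  b
''  0  1  2  3  4  5  6  7  8  9
 c  1  1  2  3  4  5  5  6  7  8
 c  2  2  2  3  4  5  5  5  6  7
 c  3  3  3  3  4  5  5  5  5  6
 c  4  4  4  4  4  5  5  5  5  6
 c  5  5  5  5  5  5  5  5  5  6
 b  6  6  6  6  6  5  6  6  6  5

5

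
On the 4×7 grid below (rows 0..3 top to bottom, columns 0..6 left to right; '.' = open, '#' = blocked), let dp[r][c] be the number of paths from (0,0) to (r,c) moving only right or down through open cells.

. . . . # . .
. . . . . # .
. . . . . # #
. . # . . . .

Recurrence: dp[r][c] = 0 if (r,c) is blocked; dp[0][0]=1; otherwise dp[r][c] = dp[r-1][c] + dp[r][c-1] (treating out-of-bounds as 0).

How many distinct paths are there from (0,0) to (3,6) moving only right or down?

24

r\c   0   1   2   3   4   5   6
  0   1   1   1   1   0   0   0
  1   1   2   3   4   4   0   0
  2   1   3   6  10  14   0   0
  3   1   4   0  10  24  24  24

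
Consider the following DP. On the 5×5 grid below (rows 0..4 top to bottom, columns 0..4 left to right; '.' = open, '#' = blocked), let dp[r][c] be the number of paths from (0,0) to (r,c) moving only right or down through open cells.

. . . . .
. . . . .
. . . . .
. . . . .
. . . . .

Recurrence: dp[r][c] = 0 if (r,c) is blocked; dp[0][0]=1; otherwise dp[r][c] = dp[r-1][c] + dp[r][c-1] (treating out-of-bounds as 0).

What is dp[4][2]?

r\c   0   1   2   3   4
  0   1   1   1   1   1
  1   1   2   3   4   5
  2   1   3   6  10  15
  3   1   4  10  20  35
  4   1   5  15  35  70

15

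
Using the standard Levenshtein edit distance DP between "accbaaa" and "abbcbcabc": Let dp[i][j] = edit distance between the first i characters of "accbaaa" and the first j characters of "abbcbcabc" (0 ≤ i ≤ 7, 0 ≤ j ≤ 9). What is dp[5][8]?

   ''  a  b  b  c  b  c  a  b  c
''  0  1  2  3  4  5  6  7  8  9
 a  1  0  1  2  3  4  5  6  7  8
 c  2  1  1  2  2  3  4  5  6  7
 c  3  2  2  2  2  3  3  4  5  6
 b  4  3  2  2  3  2  3  4  4  5
 a  5  4  3  3  3  3  3  3  4  5
 a  6  5  4  4  4  4  4  3  4  5
 a  7  6  5  5  5  5  5  4  4  5

4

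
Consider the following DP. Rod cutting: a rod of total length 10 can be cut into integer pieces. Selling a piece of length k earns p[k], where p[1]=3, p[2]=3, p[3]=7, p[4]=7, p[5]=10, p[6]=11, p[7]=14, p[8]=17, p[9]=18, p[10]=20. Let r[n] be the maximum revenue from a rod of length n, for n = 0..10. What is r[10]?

   n    0    1    2    3    4    5    6    7    8    9   10
r[n]    0    3    6    9   12   15   18   21   24   27   30

30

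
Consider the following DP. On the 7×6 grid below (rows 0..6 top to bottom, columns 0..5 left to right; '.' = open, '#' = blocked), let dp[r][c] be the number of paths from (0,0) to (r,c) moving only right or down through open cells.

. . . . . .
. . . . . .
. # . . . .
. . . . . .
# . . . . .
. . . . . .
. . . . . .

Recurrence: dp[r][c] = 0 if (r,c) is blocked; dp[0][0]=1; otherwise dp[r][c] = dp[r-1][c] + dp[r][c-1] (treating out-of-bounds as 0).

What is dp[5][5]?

r\c   0   1   2   3   4   5
  0   1   1   1   1   1   1
  1   1   2   3   4   5   6
  2   1   0   3   7  12  18
  3   1   1   4  11  23  41
  4   0   1   5  16  39  80
  5   0   1   6  22  61 141
  6   0   1   7  29  90 231

141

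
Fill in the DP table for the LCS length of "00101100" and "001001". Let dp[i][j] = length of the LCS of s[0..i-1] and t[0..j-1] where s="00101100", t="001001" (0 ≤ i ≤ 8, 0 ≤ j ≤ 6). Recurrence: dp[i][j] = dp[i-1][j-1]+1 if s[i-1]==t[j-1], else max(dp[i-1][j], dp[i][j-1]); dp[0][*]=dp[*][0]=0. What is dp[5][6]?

   ''  0  0  1  0  0  1
''  0  0  0  0  0  0  0
 0  0  1  1  1  1  1  1
 0  0  1  2  2  2  2  2
 1  0  1  2  3  3  3  3
 0  0  1  2  3  4  4  4
 1  0  1  2  3  4  4  5
 1  0  1  2  3  4  4  5
 0  0  1  2  3  4  5  5
 0  0  1  2  3  4  5  5

5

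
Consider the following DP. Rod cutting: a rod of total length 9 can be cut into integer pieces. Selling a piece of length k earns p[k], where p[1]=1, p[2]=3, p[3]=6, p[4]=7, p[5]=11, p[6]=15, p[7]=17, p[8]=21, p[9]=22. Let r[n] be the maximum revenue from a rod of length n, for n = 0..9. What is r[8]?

   n    0    1    2    3    4    5    6    7    8    9
r[n]    0    1    3    6    7   11   15   17   21   22

21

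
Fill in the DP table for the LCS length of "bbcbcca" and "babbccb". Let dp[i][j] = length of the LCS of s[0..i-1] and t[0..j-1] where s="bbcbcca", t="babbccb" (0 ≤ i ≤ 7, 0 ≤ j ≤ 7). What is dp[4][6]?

   ''  b  a  b  b  c  c  b
''  0  0  0  0  0  0  0  0
 b  0  1  1  1  1  1  1  1
 b  0  1  1  2  2  2  2  2
 c  0  1  1  2  2  3  3  3
 b  0  1  1  2  3  3  3  4
 c  0  1  1  2  3  4  4  4
 c  0  1  1  2  3  4  5  5
 a  0  1  2  2  3  4  5  5

3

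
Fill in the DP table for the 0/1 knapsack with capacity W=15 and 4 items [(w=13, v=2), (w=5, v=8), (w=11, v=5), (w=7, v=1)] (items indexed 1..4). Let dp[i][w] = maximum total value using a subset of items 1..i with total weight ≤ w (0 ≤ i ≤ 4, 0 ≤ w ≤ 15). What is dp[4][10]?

i\w   0   1   2   3   4   5   6   7   8   9  10  11  12  13  14  15
  0   0   0   0   0   0   0   0   0   0   0   0   0   0   0   0   0
  1   0   0   0   0   0   0   0   0   0   0   0   0   0   2   2   2
  2   0   0   0   0   0   8   8   8   8   8   8   8   8   8   8   8
  3   0   0   0   0   0   8   8   8   8   8   8   8   8   8   8   8
  4   0   0   0   0   0   8   8   8   8   8   8   8   9   9   9   9

8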